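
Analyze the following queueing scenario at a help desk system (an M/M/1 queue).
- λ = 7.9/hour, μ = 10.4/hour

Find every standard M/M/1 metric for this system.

Step 1: ρ = λ/μ = 7.9/10.4 = 0.7596
Step 2: L = λ/(μ-λ) = 7.9/2.50 = 3.1600
Step 3: Lq = λ²/(μ(μ-λ)) = 62.41/(10.4×2.50) = 2.4004
Step 4: W = 1/(μ-λ) = 1/2.50 = 0.4000
Step 5: Wq = λ/(μ(μ-λ)) = 7.9/(10.4×2.50) = 0.3038
Step 6: P(0) = 1-ρ = 0.2404
Verify: L = λW = 7.9×0.4000 = 3.1600 ✔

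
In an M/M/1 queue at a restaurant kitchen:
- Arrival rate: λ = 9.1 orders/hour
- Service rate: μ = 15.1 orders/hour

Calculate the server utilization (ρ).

Server utilization: ρ = λ/μ
ρ = 9.1/15.1 = 0.6026
The server is busy 60.26% of the time.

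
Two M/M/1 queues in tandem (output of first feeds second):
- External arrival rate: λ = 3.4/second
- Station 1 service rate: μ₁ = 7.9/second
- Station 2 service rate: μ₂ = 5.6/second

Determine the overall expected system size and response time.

By Jackson's theorem, each station behaves as independent M/M/1.
Station 1: ρ₁ = 3.4/7.9 = 0.4304, L₁ = ρ₁/(1-ρ₁) = λ/(μ₁-λ) = 3.4/4.50 = 0.755556
Station 2: ρ₂ = 3.4/5.6 = 0.6071, L₂ = ρ₂/(1-ρ₂) = λ/(μ₂-λ) = 3.4/2.20 = 1.54545
Total: L = L₁ + L₂ = 0.755556 + 1.54545 = 2.3010
W = L/λ = 2.3010/3.4 = 0.6768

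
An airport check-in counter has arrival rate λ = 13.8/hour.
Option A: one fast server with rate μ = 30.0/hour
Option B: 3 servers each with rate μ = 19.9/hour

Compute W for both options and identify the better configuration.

Option A: single server μ = 30.0 (M/M/1)
  ρ_A = 13.8/30.0 = 0.4600
  W_A = 1/(μ-λ) = 1/(30.0-13.8) = 1/16.20 = 0.06173

Option B: 3 servers μ = 19.9 (M/M/3)
  ρ_B = λ/(cμ) = 13.8/(3×19.9) = 0.2312
  Offered load a = λ/μ = cρ = 13.8/19.9 = 0.6935
  P₀ = [ Σₙ₌₀^2 aⁿ/n! + a^3/(3!(1-ρ)) ]⁻¹
  Σ = a^0/0! + a^1/1! + a^2/2! = 1.0000 + 0.6935 + 0.2404 = 1.9339
  a^3/(3!(1-ρ)) = 0.33349/(6 × 0.76884) = 0.07229
  P₀ = 1/(1.9339 + 0.07229) = 0.4985
  Lq = P₀·a^3·ρ / (3!(1-ρ)²) = 0.49845 × 0.33349 × 0.23116 / (6 × 0.59112) = 0.01083
  Wq_B = Lq/λ = 0.010834/13.8 = 0.0007851
  W_B = Wq_B + 1/μ = 0.0007851 + 0.05025 = 0.05104

Since W_B = 0.05104 < W_A = 0.06173, Option B (multiple servers) has the shorter time in system.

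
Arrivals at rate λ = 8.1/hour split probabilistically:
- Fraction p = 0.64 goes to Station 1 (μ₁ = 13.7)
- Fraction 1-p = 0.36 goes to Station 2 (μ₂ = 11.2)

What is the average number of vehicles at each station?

Effective rates: λ₁ = 8.1×0.64 = 5.184, λ₂ = 8.1×0.36 = 2.916
Station 1: ρ₁ = 5.184/13.7 = 0.37839, L₁ = ρ₁/(1-ρ₁) = 0.37839/(1-0.37839) = 0.6087
Station 2: ρ₂ = 2.916/11.2 = 0.26036, L₂ = ρ₂/(1-ρ₂) = 0.26036/(1-0.26036) = 0.3520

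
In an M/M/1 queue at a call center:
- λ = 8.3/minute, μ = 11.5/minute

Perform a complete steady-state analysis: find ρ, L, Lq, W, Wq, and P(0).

Step 1: ρ = λ/μ = 8.3/11.5 = 0.7217
Step 2: L = λ/(μ-λ) = 8.3/3.20 = 2.5938
Step 3: Lq = λ²/(μ(μ-λ)) = 68.89/(11.5×3.20) = 1.8720
Step 4: W = 1/(μ-λ) = 1/3.20 = 0.3125
Step 5: Wq = λ/(μ(μ-λ)) = 8.3/(11.5×3.20) = 0.2255
Step 6: P(0) = 1-ρ = 0.2783
Verify: L = λW = 8.3×0.3125 = 2.5938 ✔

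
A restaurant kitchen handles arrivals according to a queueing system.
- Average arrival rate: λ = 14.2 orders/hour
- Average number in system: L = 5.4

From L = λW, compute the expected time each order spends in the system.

Little's Law: L = λW, so W = L/λ
W = 5.4/14.2 = 0.3803 hours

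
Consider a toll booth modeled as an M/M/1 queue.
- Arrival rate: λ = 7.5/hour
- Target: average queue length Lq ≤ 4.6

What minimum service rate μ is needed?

For M/M/1: Lq = λ²/(μ(μ-λ))
Need Lq ≤ 4.6, i.e. μ(μ-λ) ≥ λ²/4.6
μ² - 7.5μ - 56.25/4.6 ≥ 0  →  μ² - 7.5μ - 12.22826 ≥ 0
Quadratic formula (positive root): μ = [λ + √(λ² + 4×12.22826)]/2
Discriminant: 56.25 + 4×12.22826 = 105.16304, √105.16304 = 10.254903
μ ≥ (7.5 + 10.254903)/2 = 8.8775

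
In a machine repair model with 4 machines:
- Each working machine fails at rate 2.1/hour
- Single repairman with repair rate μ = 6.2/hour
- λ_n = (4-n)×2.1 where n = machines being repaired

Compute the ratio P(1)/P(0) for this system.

P(1)/P(0) = ∏_{i=0}^{1-1} λ_i/μ_{i+1}
= (4-0)×2.1/6.2
= 1.3548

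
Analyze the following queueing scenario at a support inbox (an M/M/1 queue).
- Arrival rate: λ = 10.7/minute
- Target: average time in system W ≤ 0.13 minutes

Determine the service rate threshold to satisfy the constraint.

For M/M/1: W = 1/(μ-λ)
Need W ≤ 0.13, so 1/(μ-λ) ≤ 0.13
μ - λ ≥ 1/0.13 = 7.6923
μ ≥ 10.7 + 7.6923 = 18.3923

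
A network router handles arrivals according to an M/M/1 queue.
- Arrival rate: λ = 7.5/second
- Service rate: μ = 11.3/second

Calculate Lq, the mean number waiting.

ρ = λ/μ = 7.5/11.3 = 0.6637
For M/M/1: Lq = λ²/(μ(μ-λ))
Lq = 56.25/(11.3 × 3.80)
Lq = 1.3100 packets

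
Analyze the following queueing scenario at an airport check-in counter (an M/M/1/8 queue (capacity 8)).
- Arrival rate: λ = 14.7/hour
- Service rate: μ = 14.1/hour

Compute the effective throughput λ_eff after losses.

ρ = λ/μ = 14.7/14.1 = 1.042553
P₀ = (1-ρ)/(1-ρ^(K+1)) = (1-1.042553)/(1-1.042553^9) = -0.042553/-0.45507 = 0.09351
P_K = P₀×ρ^K = 0.09351 × 1.042553^8 = 0.09351 × 1.3957 = 0.1305
λ_eff = λ(1-P_K) = 14.7 × (1 - 0.13051) = 14.7 × 0.86949 = 12.7815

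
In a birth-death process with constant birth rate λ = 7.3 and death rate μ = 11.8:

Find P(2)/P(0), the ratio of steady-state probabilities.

For constant rates: P(n)/P(0) = (λ/μ)^n
P(2)/P(0) = (7.3/11.8)^2 = 0.6186^2 = 0.3827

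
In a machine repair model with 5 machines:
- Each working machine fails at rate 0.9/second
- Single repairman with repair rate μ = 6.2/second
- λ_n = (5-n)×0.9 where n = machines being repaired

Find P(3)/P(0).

P(3)/P(0) = ∏_{i=0}^{3-1} λ_i/μ_{i+1}
= (5-0)×0.9/6.2 × (5-1)×0.9/6.2 × (5-2)×0.9/6.2
= 0.1835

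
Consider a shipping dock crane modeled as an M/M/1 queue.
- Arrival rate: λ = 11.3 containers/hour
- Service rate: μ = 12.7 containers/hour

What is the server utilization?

Server utilization: ρ = λ/μ
ρ = 11.3/12.7 = 0.8898
The server is busy 88.98% of the time.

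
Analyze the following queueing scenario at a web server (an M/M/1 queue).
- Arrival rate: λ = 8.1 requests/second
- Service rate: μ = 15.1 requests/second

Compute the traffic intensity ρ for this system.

Server utilization: ρ = λ/μ
ρ = 8.1/15.1 = 0.5364
The server is busy 53.64% of the time.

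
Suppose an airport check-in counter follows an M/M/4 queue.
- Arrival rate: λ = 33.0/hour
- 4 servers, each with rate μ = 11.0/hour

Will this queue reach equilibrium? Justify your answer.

Stability requires ρ = λ/(cμ) < 1
ρ = 33.0/(4 × 11.0) = 33.0/44.00 = 0.7500
Since 0.7500 < 1, the system is STABLE.
The servers are busy 75.00% of the time.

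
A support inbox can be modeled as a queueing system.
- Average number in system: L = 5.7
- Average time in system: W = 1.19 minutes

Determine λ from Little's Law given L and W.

Little's Law: L = λW, so λ = L/W
λ = 5.7/1.19 = 4.7899 emails/minute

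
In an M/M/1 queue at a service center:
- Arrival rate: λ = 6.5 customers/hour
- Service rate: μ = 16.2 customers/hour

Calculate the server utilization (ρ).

Server utilization: ρ = λ/μ
ρ = 6.5/16.2 = 0.4012
The server is busy 40.12% of the time.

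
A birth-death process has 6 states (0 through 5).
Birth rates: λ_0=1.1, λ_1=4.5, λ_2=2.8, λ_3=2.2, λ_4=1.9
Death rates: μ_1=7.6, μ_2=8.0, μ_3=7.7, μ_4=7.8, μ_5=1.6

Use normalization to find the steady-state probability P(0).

Ratios P(n)/P(0) = (λ₀···λₙ₋₁)/(μ₁···μₙ):
P(1)/P(0) = (1.1)/(7.6) = 0.1447
P(2)/P(0) = (1.1×4.5)/(7.6×8.0) = 0.08141
P(3)/P(0) = (1.1×4.5×2.8)/(7.6×8.0×7.7) = 0.02961
P(4)/P(0) = (1.1×4.5×2.8×2.2)/(7.6×8.0×7.7×7.8) = 0.008350
P(5)/P(0) = (1.1×4.5×2.8×2.2×1.9)/(7.6×8.0×7.7×7.8×1.6) = 0.009916

Normalization: ∑ P(n) = 1
P(0) × (1.0000 + 0.1447 + 0.08141 + 0.02961 + 0.008350 + 0.009916) = 1
P(0) × 1.2740 = 1
P(0) = 1/1.2740 = 0.7849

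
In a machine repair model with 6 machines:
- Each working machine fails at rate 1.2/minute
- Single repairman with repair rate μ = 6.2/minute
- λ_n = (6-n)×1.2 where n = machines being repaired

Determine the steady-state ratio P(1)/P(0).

P(1)/P(0) = ∏_{i=0}^{1-1} λ_i/μ_{i+1}
= (6-0)×1.2/6.2
= 1.1613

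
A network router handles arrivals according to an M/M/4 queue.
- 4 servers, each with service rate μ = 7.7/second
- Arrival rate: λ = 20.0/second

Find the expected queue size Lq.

Traffic intensity: ρ = λ/(cμ) = 20.0/(4×7.7) = 0.6494
Since ρ = 0.6494 < 1, system is stable.
Offered load a = λ/μ = cρ = 20.0/7.7 = 2.5974
P₀ = [ Σₙ₌₀^3 aⁿ/n! + a^4/(4!(1-ρ)) ]⁻¹
Σ = a^0/0! + a^1/1! + a^2/2! + a^3/3! = 1.00000 + 2.59740 + 3.37325 + 2.92056 = 9.8912
a^4/(4!(1-ρ)) = 45.5153/(24 × 0.35065) = 5.4084
P₀ = 1/(9.8912 + 5.4084) = 0.06536
Lq = P₀·a^4·ρ / (4!(1-ρ)²) = 0.0653609 × 45.5153 × 0.649351 / (24 × 0.122955) = 0.6546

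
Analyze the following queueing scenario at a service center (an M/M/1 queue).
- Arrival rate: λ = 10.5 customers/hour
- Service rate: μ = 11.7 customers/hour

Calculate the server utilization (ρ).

Server utilization: ρ = λ/μ
ρ = 10.5/11.7 = 0.8974
The server is busy 89.74% of the time.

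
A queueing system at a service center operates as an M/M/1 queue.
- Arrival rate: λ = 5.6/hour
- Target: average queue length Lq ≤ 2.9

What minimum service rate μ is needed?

For M/M/1: Lq = λ²/(μ(μ-λ))
Need Lq ≤ 2.9, i.e. μ(μ-λ) ≥ λ²/2.9
μ² - 5.6μ - 31.36/2.9 ≥ 0  →  μ² - 5.6μ - 10.8138 ≥ 0
Quadratic formula (positive root): μ = [λ + √(λ² + 4×10.8138)]/2
Discriminant: 31.36 + 4×10.8138 = 74.6152, √74.6152 = 8.6380
μ ≥ (5.6 + 8.6380)/2 = 7.1190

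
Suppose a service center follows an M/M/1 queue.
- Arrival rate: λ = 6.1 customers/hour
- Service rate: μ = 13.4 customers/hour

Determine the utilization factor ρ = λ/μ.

Server utilization: ρ = λ/μ
ρ = 6.1/13.4 = 0.4552
The server is busy 45.52% of the time.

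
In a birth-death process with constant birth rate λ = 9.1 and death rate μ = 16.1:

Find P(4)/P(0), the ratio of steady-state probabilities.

For constant rates: P(n)/P(0) = (λ/μ)^n
P(4)/P(0) = (9.1/16.1)^4 = 0.56522^4 = 0.1021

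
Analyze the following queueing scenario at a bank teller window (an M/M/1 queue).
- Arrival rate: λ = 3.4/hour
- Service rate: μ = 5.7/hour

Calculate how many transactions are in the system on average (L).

ρ = λ/μ = 3.4/5.7 = 0.5965
For M/M/1: L = λ/(μ-λ)
L = 3.4/(5.7-3.4) = 3.4/2.30
L = 1.4783 transactions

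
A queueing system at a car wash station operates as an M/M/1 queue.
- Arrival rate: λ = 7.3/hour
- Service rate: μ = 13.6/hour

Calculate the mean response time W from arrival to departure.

First, compute utilization: ρ = λ/μ = 7.3/13.6 = 0.5368
For M/M/1: W = 1/(μ-λ)
W = 1/(13.6-7.3) = 1/6.30
W = 0.1587 hours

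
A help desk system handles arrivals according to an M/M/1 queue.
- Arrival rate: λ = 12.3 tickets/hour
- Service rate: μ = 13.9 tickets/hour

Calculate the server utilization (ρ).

Server utilization: ρ = λ/μ
ρ = 12.3/13.9 = 0.8849
The server is busy 88.49% of the time.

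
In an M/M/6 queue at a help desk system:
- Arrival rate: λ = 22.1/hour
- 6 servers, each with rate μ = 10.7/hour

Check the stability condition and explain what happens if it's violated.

Stability requires ρ = λ/(cμ) < 1
ρ = 22.1/(6 × 10.7) = 22.1/64.20 = 0.3442
Since 0.3442 < 1, the system is STABLE.
The servers are busy 34.42% of the time.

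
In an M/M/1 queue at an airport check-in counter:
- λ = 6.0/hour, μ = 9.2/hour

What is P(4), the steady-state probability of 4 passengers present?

ρ = λ/μ = 6.0/9.2 = 0.65217
P(n) = (1-ρ)ρⁿ
P(4) = (1-0.65217) × 0.65217^4
P(4) = 0.3478 × 0.1809
P(4) = 0.06292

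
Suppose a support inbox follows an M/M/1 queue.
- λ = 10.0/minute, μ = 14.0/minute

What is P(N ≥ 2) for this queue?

ρ = λ/μ = 10.0/14.0 = 0.7143
P(N ≥ n) = ρⁿ
P(N ≥ 2) = 0.7143^2
P(N ≥ 2) = 0.5102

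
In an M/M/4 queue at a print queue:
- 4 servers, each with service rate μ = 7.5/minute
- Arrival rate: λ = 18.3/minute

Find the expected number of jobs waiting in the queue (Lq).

Traffic intensity: ρ = λ/(cμ) = 18.3/(4×7.5) = 0.6100
Since ρ = 0.6100 < 1, system is stable.
Offered load a = λ/μ = cρ = 18.3/7.5 = 2.4400
P₀ = [ Σₙ₌₀^3 aⁿ/n! + a^4/(4!(1-ρ)) ]⁻¹
Σ = a^0/0! + a^1/1! + a^2/2! + a^3/3! = 1.0000 + 2.4400 + 2.9768 + 2.4211 = 8.8379
a^4/(4!(1-ρ)) = 35.4454/(24 × 0.3900) = 3.7869
P₀ = 1/(8.8379 + 3.7869) = 0.07921
Lq = P₀·a^4·ρ / (4!(1-ρ)²) = 0.07921 × 35.4454 × 0.6100 / (24 × 0.1521) = 0.4692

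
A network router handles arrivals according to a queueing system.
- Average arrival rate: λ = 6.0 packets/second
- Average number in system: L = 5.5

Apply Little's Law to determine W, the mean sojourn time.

Little's Law: L = λW, so W = L/λ
W = 5.5/6.0 = 0.9167 seconds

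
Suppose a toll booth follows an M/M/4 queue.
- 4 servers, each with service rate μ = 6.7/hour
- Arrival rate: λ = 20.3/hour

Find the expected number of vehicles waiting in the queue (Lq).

Traffic intensity: ρ = λ/(cμ) = 20.3/(4×6.7) = 0.7575
Since ρ = 0.7575 < 1, system is stable.
Offered load a = λ/μ = cρ = 20.3/6.7 = 3.0299
P₀ = [ Σₙ₌₀^3 aⁿ/n! + a^4/(4!(1-ρ)) ]⁻¹
Σ = a^0/0! + a^1/1! + a^2/2! + a^3/3! = 1.00000 + 3.02985 + 4.59000 + 4.63567 = 13.2555
a^4/(4!(1-ρ)) = 84.2723/(24 × 0.242537) = 14.4776
P₀ = 1/(13.2555 + 14.4776) = 0.03606
Lq = P₀·a^4·ρ / (4!(1-ρ)²) = 0.036058 × 84.2723 × 0.75746 / (24 × 0.058824) = 1.6303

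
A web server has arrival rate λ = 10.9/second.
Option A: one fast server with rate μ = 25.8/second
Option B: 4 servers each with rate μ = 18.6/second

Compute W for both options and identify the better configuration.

Option A: single server μ = 25.8 (M/M/1)
  ρ_A = 10.9/25.8 = 0.4225
  W_A = 1/(μ-λ) = 1/(25.8-10.9) = 1/14.90 = 0.06711

Option B: 4 servers μ = 18.6 (M/M/4)
  ρ_B = λ/(cμ) = 10.9/(4×18.6) = 0.1465
  Offered load a = λ/μ = cρ = 10.9/18.6 = 0.5860
  P₀ = [ Σₙ₌₀^3 aⁿ/n! + a^4/(4!(1-ρ)) ]⁻¹
  Σ = a^0/0! + a^1/1! + a^2/2! + a^3/3! = 1.0000 + 0.58602 + 0.17171 + 0.033542 = 1.7913
  a^4/(4!(1-ρ)) = 0.11794/(24 × 0.85349) = 0.005758
  P₀ = 1/(1.7913 + 0.005758) = 0.5565
  Lq = P₀·a^4·ρ / (4!(1-ρ)²) = 0.55647 × 0.11794 × 0.14651 / (24 × 0.72845) = 0.0005500
  Wq_B = Lq/λ = 0.0005500/10.9 = 0.00005046
  W_B = Wq_B + 1/μ = 0.00005046 + 0.05376 = 0.05381

Since W_B = 0.05381 < W_A = 0.06711, Option B (multiple servers) has the shorter time in system.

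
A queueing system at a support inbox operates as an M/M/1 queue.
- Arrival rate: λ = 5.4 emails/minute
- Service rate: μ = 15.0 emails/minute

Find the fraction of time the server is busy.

Server utilization: ρ = λ/μ
ρ = 5.4/15.0 = 0.3600
The server is busy 36.00% of the time.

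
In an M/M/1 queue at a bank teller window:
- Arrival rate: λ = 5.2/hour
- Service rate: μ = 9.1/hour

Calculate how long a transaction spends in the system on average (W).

First, compute utilization: ρ = λ/μ = 5.2/9.1 = 0.5714
For M/M/1: W = 1/(μ-λ)
W = 1/(9.1-5.2) = 1/3.90
W = 0.2564 hours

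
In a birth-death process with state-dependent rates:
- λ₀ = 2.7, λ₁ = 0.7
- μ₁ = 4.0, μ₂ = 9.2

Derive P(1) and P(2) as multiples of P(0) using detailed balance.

Balance equations:
State 0: λ₀P₀ = μ₁P₁ → P₁ = (λ₀/μ₁)P₀ = (2.7/4.0)P₀ = 0.6750P₀
State 1: P₂ = (λ₀λ₁)/(μ₁μ₂)P₀ = (2.7×0.7)/(4.0×9.2)P₀ = 0.05136P₀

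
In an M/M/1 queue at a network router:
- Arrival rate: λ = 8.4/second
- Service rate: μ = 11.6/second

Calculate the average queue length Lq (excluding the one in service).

ρ = λ/μ = 8.4/11.6 = 0.7241
For M/M/1: Lq = λ²/(μ(μ-λ))
Lq = 70.56/(11.6 × 3.20)
Lq = 1.9009 packets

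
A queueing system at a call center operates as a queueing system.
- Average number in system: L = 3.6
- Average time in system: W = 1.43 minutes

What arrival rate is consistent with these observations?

Little's Law: L = λW, so λ = L/W
λ = 3.6/1.43 = 2.5175 calls/minute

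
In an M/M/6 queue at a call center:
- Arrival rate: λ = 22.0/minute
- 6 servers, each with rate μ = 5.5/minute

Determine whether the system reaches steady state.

Stability requires ρ = λ/(cμ) < 1
ρ = 22.0/(6 × 5.5) = 22.0/33.00 = 0.6667
Since 0.6667 < 1, the system is STABLE.
The servers are busy 66.67% of the time.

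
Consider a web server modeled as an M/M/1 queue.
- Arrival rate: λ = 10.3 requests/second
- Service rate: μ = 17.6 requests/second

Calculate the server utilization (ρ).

Server utilization: ρ = λ/μ
ρ = 10.3/17.6 = 0.5852
The server is busy 58.52% of the time.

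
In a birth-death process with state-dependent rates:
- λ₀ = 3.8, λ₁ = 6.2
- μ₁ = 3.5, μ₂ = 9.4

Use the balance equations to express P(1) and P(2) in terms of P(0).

Balance equations:
State 0: λ₀P₀ = μ₁P₁ → P₁ = (λ₀/μ₁)P₀ = (3.8/3.5)P₀ = 1.0857P₀
State 1: P₂ = (λ₀λ₁)/(μ₁μ₂)P₀ = (3.8×6.2)/(3.5×9.4)P₀ = 0.7161P₀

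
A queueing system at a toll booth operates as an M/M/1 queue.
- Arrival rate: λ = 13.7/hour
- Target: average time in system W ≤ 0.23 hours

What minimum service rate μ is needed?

For M/M/1: W = 1/(μ-λ)
Need W ≤ 0.23, so 1/(μ-λ) ≤ 0.23
μ - λ ≥ 1/0.23 = 4.3478
μ ≥ 13.7 + 4.3478 = 18.0478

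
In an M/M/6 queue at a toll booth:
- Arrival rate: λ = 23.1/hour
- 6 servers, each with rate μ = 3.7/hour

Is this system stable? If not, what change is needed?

Stability requires ρ = λ/(cμ) < 1
ρ = 23.1/(6 × 3.7) = 23.1/22.20 = 1.0405
Since 1.0405 ≥ 1, the system is UNSTABLE.
Need c > λ/μ = 23.1/3.7 = 6.24.
Minimum servers needed: c = 7.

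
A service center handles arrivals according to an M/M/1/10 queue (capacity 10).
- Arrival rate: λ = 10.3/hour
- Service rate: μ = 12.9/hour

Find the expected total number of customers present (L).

ρ = λ/μ = 10.3/12.9 = 0.79845
P₀ = (1-ρ)/(1-ρ^(K+1)) = (1-0.79845)/(1-0.79845^11) = 0.2016/0.9159 = 0.2201
P_K = P₀×ρ^K = 0.22005 × 0.79845^10 = 0.22005 × 0.10531 = 0.02317
L = ρ[1 - (K+1)ρ^K + Kρ^(K+1)] / [(1-ρ)(1-ρ^(K+1))]
L = 0.79845 × (1 - 11×0.105312 + 10×0.0840862) / ((1 - 0.79845) × (1 - 0.0840862)) = 2.9517 customers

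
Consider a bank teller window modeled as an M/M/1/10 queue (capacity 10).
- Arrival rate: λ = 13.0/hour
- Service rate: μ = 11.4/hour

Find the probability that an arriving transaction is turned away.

ρ = λ/μ = 13.0/11.4 = 1.14035
P₀ = (1-ρ)/(1-ρ^(K+1)) = (1-1.14035)/(1-1.14035^11) = -0.14035/-3.2405 = 0.04331
P_K = P₀×ρ^K = 0.04331 × 1.14035^10 = 0.04331 × 3.7186 = 0.1611
Blocking probability = 16.11%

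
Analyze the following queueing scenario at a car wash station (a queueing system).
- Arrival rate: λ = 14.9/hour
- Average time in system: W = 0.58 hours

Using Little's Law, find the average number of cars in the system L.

Little's Law: L = λW
L = 14.9 × 0.58 = 8.6420 cars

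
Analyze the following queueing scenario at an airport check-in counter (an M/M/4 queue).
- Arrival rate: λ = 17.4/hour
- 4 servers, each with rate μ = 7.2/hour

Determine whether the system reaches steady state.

Stability requires ρ = λ/(cμ) < 1
ρ = 17.4/(4 × 7.2) = 17.4/28.80 = 0.6042
Since 0.6042 < 1, the system is STABLE.
The servers are busy 60.42% of the time.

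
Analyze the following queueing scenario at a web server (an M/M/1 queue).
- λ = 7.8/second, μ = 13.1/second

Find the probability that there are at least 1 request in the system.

ρ = λ/μ = 7.8/13.1 = 0.5954
P(N ≥ n) = ρⁿ
P(N ≥ 1) = 0.5954^1
P(N ≥ 1) = 0.5954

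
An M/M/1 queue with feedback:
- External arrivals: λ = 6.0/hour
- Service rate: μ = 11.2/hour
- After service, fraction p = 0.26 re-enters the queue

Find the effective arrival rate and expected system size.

Effective arrival rate: λ_eff = λ/(1-p) = 6.0/(1-0.26) = 6.0/0.74 = 8.1081
ρ = λ_eff/μ = 8.1081/11.2 = 0.72394
L = ρ/(1-ρ) = 0.72394/(1-0.72394) = 2.6224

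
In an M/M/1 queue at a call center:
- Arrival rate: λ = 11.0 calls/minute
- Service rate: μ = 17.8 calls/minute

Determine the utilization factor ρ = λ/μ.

Server utilization: ρ = λ/μ
ρ = 11.0/17.8 = 0.6180
The server is busy 61.80% of the time.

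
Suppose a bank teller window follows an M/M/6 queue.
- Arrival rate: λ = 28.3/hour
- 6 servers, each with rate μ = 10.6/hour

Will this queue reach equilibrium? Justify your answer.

Stability requires ρ = λ/(cμ) < 1
ρ = 28.3/(6 × 10.6) = 28.3/63.60 = 0.4450
Since 0.4450 < 1, the system is STABLE.
The servers are busy 44.50% of the time.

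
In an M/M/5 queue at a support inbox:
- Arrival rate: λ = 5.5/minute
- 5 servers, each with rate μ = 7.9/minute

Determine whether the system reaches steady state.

Stability requires ρ = λ/(cμ) < 1
ρ = 5.5/(5 × 7.9) = 5.5/39.50 = 0.1392
Since 0.1392 < 1, the system is STABLE.
The servers are busy 13.92% of the time.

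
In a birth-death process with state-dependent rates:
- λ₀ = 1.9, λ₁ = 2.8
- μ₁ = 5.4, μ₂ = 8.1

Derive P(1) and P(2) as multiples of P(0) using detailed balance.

Balance equations:
State 0: λ₀P₀ = μ₁P₁ → P₁ = (λ₀/μ₁)P₀ = (1.9/5.4)P₀ = 0.3519P₀
State 1: P₂ = (λ₀λ₁)/(μ₁μ₂)P₀ = (1.9×2.8)/(5.4×8.1)P₀ = 0.1216P₀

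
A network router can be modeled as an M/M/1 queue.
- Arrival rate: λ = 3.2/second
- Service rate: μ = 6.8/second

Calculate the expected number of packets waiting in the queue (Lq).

ρ = λ/μ = 3.2/6.8 = 0.4706
For M/M/1: Lq = λ²/(μ(μ-λ))
Lq = 10.24/(6.8 × 3.60)
Lq = 0.4183 packets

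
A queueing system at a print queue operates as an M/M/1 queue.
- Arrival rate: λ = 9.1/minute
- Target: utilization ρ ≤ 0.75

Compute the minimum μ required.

ρ = λ/μ, so μ = λ/ρ
μ ≥ 9.1/0.75 = 12.1333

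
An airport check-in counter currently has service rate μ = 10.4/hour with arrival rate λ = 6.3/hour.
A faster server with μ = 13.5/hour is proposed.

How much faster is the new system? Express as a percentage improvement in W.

System 1: ρ₁ = 6.3/10.4 = 0.6058, W₁ = 1/(10.4-6.3) = 0.243902
System 2: ρ₂ = 6.3/13.5 = 0.4667, W₂ = 1/(13.5-6.3) = 0.138889
Improvement: (W₁-W₂)/W₁ = (0.243902-0.138889)/0.243902 = 43.06%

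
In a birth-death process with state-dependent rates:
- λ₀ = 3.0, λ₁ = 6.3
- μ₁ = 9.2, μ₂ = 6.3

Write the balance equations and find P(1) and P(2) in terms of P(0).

Balance equations:
State 0: λ₀P₀ = μ₁P₁ → P₁ = (λ₀/μ₁)P₀ = (3.0/9.2)P₀ = 0.3261P₀
State 1: P₂ = (λ₀λ₁)/(μ₁μ₂)P₀ = (3.0×6.3)/(9.2×6.3)P₀ = 0.3261P₀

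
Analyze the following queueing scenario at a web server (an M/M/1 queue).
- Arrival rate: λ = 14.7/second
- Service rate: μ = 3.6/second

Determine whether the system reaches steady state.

Stability requires ρ = λ/(cμ) < 1
ρ = 14.7/(1 × 3.6) = 14.7/3.60 = 4.0833
Since 4.0833 ≥ 1, the system is UNSTABLE.
Queue grows without bound. Need μ > λ = 14.7.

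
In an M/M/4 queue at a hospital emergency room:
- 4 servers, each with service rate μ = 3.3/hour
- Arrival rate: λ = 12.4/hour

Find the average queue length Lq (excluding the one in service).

Traffic intensity: ρ = λ/(cμ) = 12.4/(4×3.3) = 0.9394
Since ρ = 0.9394 < 1, system is stable.
Offered load a = λ/μ = cρ = 12.4/3.3 = 3.7576
P₀ = [ Σₙ₌₀^3 aⁿ/n! + a^4/(4!(1-ρ)) ]⁻¹
Σ = a^0/0! + a^1/1! + a^2/2! + a^3/3! = 1.0000 + 3.7576 + 7.0597 + 8.8424 = 20.6597
a^4/(4!(1-ρ)) = 199.3568/(24 × 0.06060606) = 137.0578
P₀ = 1/(20.6597 + 137.0578) = 0.006340
Lq = P₀·a^4·ρ / (4!(1-ρ)²) = 0.00634045 × 199.3568 × 0.939394 / (24 × 0.00367309) = 13.4696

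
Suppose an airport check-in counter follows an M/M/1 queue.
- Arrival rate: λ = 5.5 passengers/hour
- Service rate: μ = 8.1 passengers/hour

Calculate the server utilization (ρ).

Server utilization: ρ = λ/μ
ρ = 5.5/8.1 = 0.6790
The server is busy 67.90% of the time.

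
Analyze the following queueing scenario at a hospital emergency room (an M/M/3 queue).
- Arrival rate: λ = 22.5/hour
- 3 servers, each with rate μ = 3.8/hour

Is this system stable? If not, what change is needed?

Stability requires ρ = λ/(cμ) < 1
ρ = 22.5/(3 × 3.8) = 22.5/11.40 = 1.9737
Since 1.9737 ≥ 1, the system is UNSTABLE.
Need c > λ/μ = 22.5/3.8 = 5.92.
Minimum servers needed: c = 6.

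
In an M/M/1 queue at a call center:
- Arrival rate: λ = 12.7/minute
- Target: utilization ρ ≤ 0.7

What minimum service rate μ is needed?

ρ = λ/μ, so μ = λ/ρ
μ ≥ 12.7/0.7 = 18.1429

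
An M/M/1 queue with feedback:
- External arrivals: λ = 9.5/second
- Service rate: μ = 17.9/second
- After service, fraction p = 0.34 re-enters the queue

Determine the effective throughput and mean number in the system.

Effective arrival rate: λ_eff = λ/(1-p) = 9.5/(1-0.34) = 9.5/0.66 = 14.3939
ρ = λ_eff/μ = 14.3939/17.9 = 0.80413
L = ρ/(1-ρ) = 0.80413/(1-0.80413) = 4.1054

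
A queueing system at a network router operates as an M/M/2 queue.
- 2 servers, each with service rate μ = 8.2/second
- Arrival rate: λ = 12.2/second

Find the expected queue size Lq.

Traffic intensity: ρ = λ/(cμ) = 12.2/(2×8.2) = 0.7439
Since ρ = 0.7439 < 1, system is stable.
Offered load a = λ/μ = cρ = 12.2/8.2 = 1.4878
P₀ = [ Σₙ₌₀^1 aⁿ/n! + a^2/(2!(1-ρ)) ]⁻¹
Σ = a^0/0! + a^1/1! = 1.0000 + 1.4878 = 2.4878
a^2/(2!(1-ρ)) = 2.2136/(2 × 0.2561) = 4.3217
P₀ = 1/(2.4878 + 4.3217) = 0.1469
Lq = P₀·a^2·ρ / (2!(1-ρ)²) = 0.14685 × 2.2136 × 0.74390 / (2 × 0.065586) = 1.8435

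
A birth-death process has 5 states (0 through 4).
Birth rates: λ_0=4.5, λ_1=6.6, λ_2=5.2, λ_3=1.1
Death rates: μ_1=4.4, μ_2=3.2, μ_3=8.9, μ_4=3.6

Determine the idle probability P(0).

Ratios P(n)/P(0) = (λ₀···λₙ₋₁)/(μ₁···μₙ):
P(1)/P(0) = (4.5)/(4.4) = 1.0227
P(2)/P(0) = (4.5×6.6)/(4.4×3.2) = 2.1094
P(3)/P(0) = (4.5×6.6×5.2)/(4.4×3.2×8.9) = 1.2324
P(4)/P(0) = (4.5×6.6×5.2×1.1)/(4.4×3.2×8.9×3.6) = 0.3766

Normalization: ∑ P(n) = 1
P(0) × (1.0000 + 1.0227 + 2.1094 + 1.2324 + 0.3766) = 1
P(0) × 5.7411 = 1
P(0) = 1/5.7411 = 0.1742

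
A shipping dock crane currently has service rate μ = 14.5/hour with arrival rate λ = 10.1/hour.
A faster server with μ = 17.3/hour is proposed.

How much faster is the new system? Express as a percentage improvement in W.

System 1: ρ₁ = 10.1/14.5 = 0.6966, W₁ = 1/(14.5-10.1) = 0.2273
System 2: ρ₂ = 10.1/17.3 = 0.5838, W₂ = 1/(17.3-10.1) = 0.1389
Improvement: (W₁-W₂)/W₁ = (0.2273-0.1389)/0.2273 = 38.89%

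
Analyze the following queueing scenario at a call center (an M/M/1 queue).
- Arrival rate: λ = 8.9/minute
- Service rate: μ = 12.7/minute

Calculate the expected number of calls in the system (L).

ρ = λ/μ = 8.9/12.7 = 0.7008
For M/M/1: L = λ/(μ-λ)
L = 8.9/(12.7-8.9) = 8.9/3.80
L = 2.3421 calls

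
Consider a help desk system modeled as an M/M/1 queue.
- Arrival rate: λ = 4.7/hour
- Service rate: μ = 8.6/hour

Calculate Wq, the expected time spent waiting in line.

First, compute utilization: ρ = λ/μ = 4.7/8.6 = 0.5465
For M/M/1: Wq = λ/(μ(μ-λ))
Wq = 4.7/(8.6 × (8.6-4.7))
Wq = 4.7/(8.6 × 3.90)
Wq = 0.1401 hours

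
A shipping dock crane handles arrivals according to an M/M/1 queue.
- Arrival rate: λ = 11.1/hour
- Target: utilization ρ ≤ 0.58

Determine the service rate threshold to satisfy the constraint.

ρ = λ/μ, so μ = λ/ρ
μ ≥ 11.1/0.58 = 19.1379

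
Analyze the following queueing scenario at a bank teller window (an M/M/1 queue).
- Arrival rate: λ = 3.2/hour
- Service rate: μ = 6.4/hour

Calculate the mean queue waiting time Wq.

First, compute utilization: ρ = λ/μ = 3.2/6.4 = 0.5000
For M/M/1: Wq = λ/(μ(μ-λ))
Wq = 3.2/(6.4 × (6.4-3.2))
Wq = 3.2/(6.4 × 3.20)
Wq = 0.1562 hours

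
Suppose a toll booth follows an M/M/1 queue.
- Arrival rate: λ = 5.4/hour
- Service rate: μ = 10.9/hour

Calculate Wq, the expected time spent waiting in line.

First, compute utilization: ρ = λ/μ = 5.4/10.9 = 0.4954
For M/M/1: Wq = λ/(μ(μ-λ))
Wq = 5.4/(10.9 × (10.9-5.4))
Wq = 5.4/(10.9 × 5.50)
Wq = 0.09008 hours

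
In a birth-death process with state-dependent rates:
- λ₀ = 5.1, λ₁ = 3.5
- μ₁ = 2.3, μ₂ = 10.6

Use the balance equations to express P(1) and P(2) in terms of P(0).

Balance equations:
State 0: λ₀P₀ = μ₁P₁ → P₁ = (λ₀/μ₁)P₀ = (5.1/2.3)P₀ = 2.2174P₀
State 1: P₂ = (λ₀λ₁)/(μ₁μ₂)P₀ = (5.1×3.5)/(2.3×10.6)P₀ = 0.7322P₀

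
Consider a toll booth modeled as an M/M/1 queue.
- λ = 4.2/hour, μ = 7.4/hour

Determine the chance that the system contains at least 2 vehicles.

ρ = λ/μ = 4.2/7.4 = 0.56757
P(N ≥ n) = ρⁿ
P(N ≥ 2) = 0.56757^2
P(N ≥ 2) = 0.3221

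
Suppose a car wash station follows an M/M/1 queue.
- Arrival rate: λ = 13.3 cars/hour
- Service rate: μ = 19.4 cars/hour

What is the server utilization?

Server utilization: ρ = λ/μ
ρ = 13.3/19.4 = 0.6856
The server is busy 68.56% of the time.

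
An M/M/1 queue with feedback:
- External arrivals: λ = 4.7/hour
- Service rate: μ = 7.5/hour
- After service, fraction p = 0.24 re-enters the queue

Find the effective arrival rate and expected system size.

Effective arrival rate: λ_eff = λ/(1-p) = 4.7/(1-0.24) = 4.7/0.76 = 6.1842
ρ = λ_eff/μ = 6.1842/7.5 = 0.82456
L = ρ/(1-ρ) = 0.82456/(1-0.82456) = 4.7000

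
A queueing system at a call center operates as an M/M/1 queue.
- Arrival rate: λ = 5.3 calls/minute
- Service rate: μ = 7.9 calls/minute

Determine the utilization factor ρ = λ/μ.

Server utilization: ρ = λ/μ
ρ = 5.3/7.9 = 0.6709
The server is busy 67.09% of the time.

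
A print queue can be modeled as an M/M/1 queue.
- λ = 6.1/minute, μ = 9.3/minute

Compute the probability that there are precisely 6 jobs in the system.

ρ = λ/μ = 6.1/9.3 = 0.6559
P(n) = (1-ρ)ρⁿ
P(6) = (1-0.6559) × 0.6559^6
P(6) = 0.3441 × 0.07962
P(6) = 0.02740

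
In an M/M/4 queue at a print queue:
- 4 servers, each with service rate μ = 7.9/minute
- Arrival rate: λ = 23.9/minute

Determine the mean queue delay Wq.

Traffic intensity: ρ = λ/(cμ) = 23.9/(4×7.9) = 0.7563
Since ρ = 0.7563 < 1, system is stable.
Offered load a = λ/μ = cρ = 23.9/7.9 = 3.0253
P₀ = [ Σₙ₌₀^3 aⁿ/n! + a^4/(4!(1-ρ)) ]⁻¹
Σ = a^0/0! + a^1/1! + a^2/2! + a^3/3! = 1.0000 + 3.0253 + 4.5763 + 4.6149 = 13.2165
a^4/(4!(1-ρ)) = 83.7690/(24 × 0.243671) = 14.3241
P₀ = 1/(13.2165 + 14.3241) = 0.03631
Lq = P₀·a^4·ρ / (4!(1-ρ)²) = 0.036310 × 83.7690 × 0.75633 / (24 × 0.059376) = 1.6144
Wq = Lq/λ = 1.6144/23.9 = 0.06755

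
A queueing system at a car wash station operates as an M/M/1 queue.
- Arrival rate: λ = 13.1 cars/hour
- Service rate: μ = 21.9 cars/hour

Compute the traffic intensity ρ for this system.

Server utilization: ρ = λ/μ
ρ = 13.1/21.9 = 0.5982
The server is busy 59.82% of the time.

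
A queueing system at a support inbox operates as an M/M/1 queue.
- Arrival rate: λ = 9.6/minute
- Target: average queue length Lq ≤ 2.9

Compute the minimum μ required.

For M/M/1: Lq = λ²/(μ(μ-λ))
Need Lq ≤ 2.9, i.e. μ(μ-λ) ≥ λ²/2.9
μ² - 9.6μ - 92.16/2.9 ≥ 0  →  μ² - 9.6μ - 31.7793 ≥ 0
Quadratic formula (positive root): μ = [λ + √(λ² + 4×31.7793)]/2
Discriminant: 92.16 + 4×31.7793 = 219.2772, √219.2772 = 14.8080
μ ≥ (9.6 + 14.8080)/2 = 12.2040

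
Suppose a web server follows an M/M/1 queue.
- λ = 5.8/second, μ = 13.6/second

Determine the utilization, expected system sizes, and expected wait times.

Step 1: ρ = λ/μ = 5.8/13.6 = 0.4265
Step 2: L = λ/(μ-λ) = 5.8/7.80 = 0.7436
Step 3: Lq = λ²/(μ(μ-λ)) = 33.64/(13.6×7.80) = 0.3171
Step 4: W = 1/(μ-λ) = 1/7.80 = 0.1282
Step 5: Wq = λ/(μ(μ-λ)) = 5.8/(13.6×7.80) = 0.05468
Step 6: P(0) = 1-ρ = 0.5735
Verify: L = λW = 5.8×0.1282 = 0.7436 ✔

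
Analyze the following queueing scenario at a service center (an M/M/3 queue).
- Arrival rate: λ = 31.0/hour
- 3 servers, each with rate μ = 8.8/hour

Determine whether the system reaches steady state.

Stability requires ρ = λ/(cμ) < 1
ρ = 31.0/(3 × 8.8) = 31.0/26.40 = 1.1742
Since 1.1742 ≥ 1, the system is UNSTABLE.
Need c > λ/μ = 31.0/8.8 = 3.52.
Minimum servers needed: c = 4.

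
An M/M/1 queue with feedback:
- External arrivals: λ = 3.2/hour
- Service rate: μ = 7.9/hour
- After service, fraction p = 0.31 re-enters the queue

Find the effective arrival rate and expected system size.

Effective arrival rate: λ_eff = λ/(1-p) = 3.2/(1-0.31) = 3.2/0.69 = 4.6377
ρ = λ_eff/μ = 4.6377/7.9 = 0.58705
L = ρ/(1-ρ) = 0.58705/(1-0.58705) = 1.4216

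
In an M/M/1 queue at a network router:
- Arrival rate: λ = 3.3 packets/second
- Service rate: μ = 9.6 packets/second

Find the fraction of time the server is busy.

Server utilization: ρ = λ/μ
ρ = 3.3/9.6 = 0.3438
The server is busy 34.38% of the time.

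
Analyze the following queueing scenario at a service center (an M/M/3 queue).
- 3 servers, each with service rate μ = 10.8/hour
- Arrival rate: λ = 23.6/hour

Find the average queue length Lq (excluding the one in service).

Traffic intensity: ρ = λ/(cμ) = 23.6/(3×10.8) = 0.7284
Since ρ = 0.7284 < 1, system is stable.
Offered load a = λ/μ = cρ = 23.6/10.8 = 2.1852
P₀ = [ Σₙ₌₀^2 aⁿ/n! + a^3/(3!(1-ρ)) ]⁻¹
Σ = a^0/0! + a^1/1! + a^2/2! = 1.0000 + 2.1852 + 2.3875 = 5.5727
a^3/(3!(1-ρ)) = 10.4343/(6 × 0.271605) = 6.4029
P₀ = 1/(5.5727 + 6.4029) = 0.08350
Lq = P₀·a^3·ρ / (3!(1-ρ)²) = 0.083503 × 10.4343 × 0.72840 / (6 × 0.073769) = 1.4339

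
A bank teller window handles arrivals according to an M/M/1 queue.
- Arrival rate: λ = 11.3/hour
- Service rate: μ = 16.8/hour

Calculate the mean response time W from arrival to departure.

First, compute utilization: ρ = λ/μ = 11.3/16.8 = 0.6726
For M/M/1: W = 1/(μ-λ)
W = 1/(16.8-11.3) = 1/5.50
W = 0.1818 hours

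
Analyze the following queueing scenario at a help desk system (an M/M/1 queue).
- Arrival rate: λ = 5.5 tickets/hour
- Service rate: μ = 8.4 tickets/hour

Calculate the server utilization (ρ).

Server utilization: ρ = λ/μ
ρ = 5.5/8.4 = 0.6548
The server is busy 65.48% of the time.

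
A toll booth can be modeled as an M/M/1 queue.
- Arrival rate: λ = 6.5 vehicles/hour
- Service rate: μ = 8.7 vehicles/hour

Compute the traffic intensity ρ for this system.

Server utilization: ρ = λ/μ
ρ = 6.5/8.7 = 0.7471
The server is busy 74.71% of the time.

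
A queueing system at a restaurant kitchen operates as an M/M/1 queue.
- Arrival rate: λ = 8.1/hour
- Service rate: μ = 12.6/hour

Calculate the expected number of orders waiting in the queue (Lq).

ρ = λ/μ = 8.1/12.6 = 0.6429
For M/M/1: Lq = λ²/(μ(μ-λ))
Lq = 65.61/(12.6 × 4.50)
Lq = 1.1571 orders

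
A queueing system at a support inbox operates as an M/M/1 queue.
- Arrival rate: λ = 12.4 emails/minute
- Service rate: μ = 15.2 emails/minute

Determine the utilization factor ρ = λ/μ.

Server utilization: ρ = λ/μ
ρ = 12.4/15.2 = 0.8158
The server is busy 81.58% of the time.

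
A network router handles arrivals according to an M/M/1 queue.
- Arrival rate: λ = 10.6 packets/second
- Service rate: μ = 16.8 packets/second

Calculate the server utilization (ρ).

Server utilization: ρ = λ/μ
ρ = 10.6/16.8 = 0.6310
The server is busy 63.10% of the time.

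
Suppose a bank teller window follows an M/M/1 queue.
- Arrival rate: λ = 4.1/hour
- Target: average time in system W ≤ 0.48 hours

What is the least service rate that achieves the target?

For M/M/1: W = 1/(μ-λ)
Need W ≤ 0.48, so 1/(μ-λ) ≤ 0.48
μ - λ ≥ 1/0.48 = 2.0833
μ ≥ 4.1 + 2.0833 = 6.1833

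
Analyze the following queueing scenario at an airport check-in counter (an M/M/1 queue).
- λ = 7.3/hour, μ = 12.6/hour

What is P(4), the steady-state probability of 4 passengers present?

ρ = λ/μ = 7.3/12.6 = 0.57937
P(n) = (1-ρ)ρⁿ
P(4) = (1-0.57937) × 0.57937^4
P(4) = 0.42063 × 0.11267
P(4) = 0.04739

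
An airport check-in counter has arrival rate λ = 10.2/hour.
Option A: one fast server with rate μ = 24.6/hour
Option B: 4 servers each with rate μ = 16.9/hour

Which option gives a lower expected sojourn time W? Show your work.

Option A: single server μ = 24.6 (M/M/1)
  ρ_A = 10.2/24.6 = 0.4146
  W_A = 1/(μ-λ) = 1/(24.6-10.2) = 1/14.40 = 0.06944

Option B: 4 servers μ = 16.9 (M/M/4)
  ρ_B = λ/(cμ) = 10.2/(4×16.9) = 0.1509
  Offered load a = λ/μ = cρ = 10.2/16.9 = 0.6036
  P₀ = [ Σₙ₌₀^3 aⁿ/n! + a^4/(4!(1-ρ)) ]⁻¹
  Σ = a^0/0! + a^1/1! + a^2/2! + a^3/3! = 1.0000 + 0.6036 + 0.1821 + 0.03664 = 1.8223
  a^4/(4!(1-ρ)) = 0.13269/(24 × 0.84911) = 0.006511
  P₀ = 1/(1.8223 + 0.006511) = 0.5468
  Lq = P₀·a^4·ρ / (4!(1-ρ)²) = 0.54679 × 0.13269 × 0.15089 / (24 × 0.72099) = 0.0006327
  Wq_B = Lq/λ = 0.0006327/10.2 = 0.00006203
  W_B = Wq_B + 1/μ = 0.00006203 + 0.05917 = 0.05923

Since W_B = 0.05923 < W_A = 0.06944, Option B (multiple servers) has the shorter time in system.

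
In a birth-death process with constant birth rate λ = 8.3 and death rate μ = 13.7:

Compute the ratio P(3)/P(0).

For constant rates: P(n)/P(0) = (λ/μ)^n
P(3)/P(0) = (8.3/13.7)^3 = 0.60584^3 = 0.2224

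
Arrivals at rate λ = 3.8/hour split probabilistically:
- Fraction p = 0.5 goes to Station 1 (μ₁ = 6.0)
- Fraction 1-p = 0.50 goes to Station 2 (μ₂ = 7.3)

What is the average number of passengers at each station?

Effective rates: λ₁ = 3.8×0.5 = 1.9, λ₂ = 3.8×0.50 = 1.9
Station 1: ρ₁ = 1.9/6.0 = 0.31667, L₁ = ρ₁/(1-ρ₁) = 0.31667/(1-0.31667) = 0.4634
Station 2: ρ₂ = 1.9/7.3 = 0.2603, L₂ = ρ₂/(1-ρ₂) = 0.2603/(1-0.2603) = 0.3519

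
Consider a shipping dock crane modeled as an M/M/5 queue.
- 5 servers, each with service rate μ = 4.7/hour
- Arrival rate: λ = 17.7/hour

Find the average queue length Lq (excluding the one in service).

Traffic intensity: ρ = λ/(cμ) = 17.7/(5×4.7) = 0.7532
Since ρ = 0.7532 < 1, system is stable.
Offered load a = λ/μ = cρ = 17.7/4.7 = 3.7660
P₀ = [ Σₙ₌₀^4 aⁿ/n! + a^5/(5!(1-ρ)) ]⁻¹
Σ = a^0/0! + a^1/1! + a^2/2! + a^3/3! + a^4/4! = 1.0000 + 3.7660 + 7.0912 + 8.9017 + 8.3809 = 29.1398
a^5/(5!(1-ρ)) = 757.4902/(120 × 0.2468085) = 25.5762
P₀ = 1/(29.1398 + 25.5762) = 0.01828
Lq = P₀·a^5·ρ / (5!(1-ρ)²) = 0.018276 × 757.4902 × 0.75319 / (120 × 0.060914) = 1.4265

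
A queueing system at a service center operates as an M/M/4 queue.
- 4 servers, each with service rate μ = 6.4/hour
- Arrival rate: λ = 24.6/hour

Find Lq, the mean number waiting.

Traffic intensity: ρ = λ/(cμ) = 24.6/(4×6.4) = 0.9609
Since ρ = 0.9609 < 1, system is stable.
Offered load a = λ/μ = cρ = 24.6/6.4 = 3.8438
P₀ = [ Σₙ₌₀^3 aⁿ/n! + a^4/(4!(1-ρ)) ]⁻¹
Σ = a^0/0! + a^1/1! + a^2/2! + a^3/3! = 1.00000 + 3.84375 + 7.38721 + 9.46486 = 21.6958
a^4/(4!(1-ρ)) = 218.2833/(24 × 0.0390625) = 232.8355
P₀ = 1/(21.6958 + 232.8355) = 0.003929
Lq = P₀·a^4·ρ / (4!(1-ρ)²) = 0.00392879 × 218.2833 × 0.960938 / (24 × 0.00152588) = 22.5031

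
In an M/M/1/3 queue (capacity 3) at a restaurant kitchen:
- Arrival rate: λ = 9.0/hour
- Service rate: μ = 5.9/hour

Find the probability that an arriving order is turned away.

ρ = λ/μ = 9.0/5.9 = 1.5254
P₀ = (1-ρ)/(1-ρ^(K+1)) = (1-1.5254)/(1-1.5254^4) = -0.5254/-4.4142 = 0.1190
P_K = P₀×ρ^K = 0.119025 × 1.5254^3 = 0.119025 × 3.54937 = 0.4225
Blocking probability = 42.25%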